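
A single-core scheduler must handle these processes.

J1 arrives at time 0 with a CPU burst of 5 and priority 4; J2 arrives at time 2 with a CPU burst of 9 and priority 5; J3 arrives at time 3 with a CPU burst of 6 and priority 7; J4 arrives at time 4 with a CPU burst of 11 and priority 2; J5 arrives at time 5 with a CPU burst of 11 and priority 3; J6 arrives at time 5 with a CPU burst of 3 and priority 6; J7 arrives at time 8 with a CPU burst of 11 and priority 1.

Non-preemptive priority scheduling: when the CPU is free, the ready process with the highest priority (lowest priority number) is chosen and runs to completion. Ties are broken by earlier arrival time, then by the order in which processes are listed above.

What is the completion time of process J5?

Timeline: | J1 0-5 | J4 5-16 | J7 16-27 | J5 27-38 | J2 38-47 | J6 47-50 | J3 50-56 |
Completion: J1=5  J2=47  J3=56  J4=16  J5=38  J6=50  J7=27
Turnaround (C−A): J1=5  J2=45  J3=53  J4=12  J5=33  J6=45  J7=19

38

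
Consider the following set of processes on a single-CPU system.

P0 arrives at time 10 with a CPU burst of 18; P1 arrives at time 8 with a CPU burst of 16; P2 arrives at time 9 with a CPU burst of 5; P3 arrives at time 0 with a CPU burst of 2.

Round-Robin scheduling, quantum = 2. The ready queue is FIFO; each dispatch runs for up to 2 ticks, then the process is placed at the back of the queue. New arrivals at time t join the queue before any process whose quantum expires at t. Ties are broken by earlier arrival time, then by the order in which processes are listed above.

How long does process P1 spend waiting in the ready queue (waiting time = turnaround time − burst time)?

19

Timeline: | P3 0-2 | idle 2-8 | P1 8-10 | P2 10-12 | P0 12-14 | P1 14-16 | P2 16-18 | P0 18-20 | P1 20-22 | P2 22-23 | P0 23-25 | P1 25-27 | P0 27-29 | P1 29-31 | P0 31-33 | P1 33-35 | P0 35-37 | P1 37-39 | P0 39-41 | P1 41-43 | P0 43-47 |
Completion: P0=47  P1=43  P2=23  P3=2
Turnaround (C−A): P0=37  P1=35  P2=14  P3=2
Waiting(P1) = turnaround − burst = 35 − 16 = 19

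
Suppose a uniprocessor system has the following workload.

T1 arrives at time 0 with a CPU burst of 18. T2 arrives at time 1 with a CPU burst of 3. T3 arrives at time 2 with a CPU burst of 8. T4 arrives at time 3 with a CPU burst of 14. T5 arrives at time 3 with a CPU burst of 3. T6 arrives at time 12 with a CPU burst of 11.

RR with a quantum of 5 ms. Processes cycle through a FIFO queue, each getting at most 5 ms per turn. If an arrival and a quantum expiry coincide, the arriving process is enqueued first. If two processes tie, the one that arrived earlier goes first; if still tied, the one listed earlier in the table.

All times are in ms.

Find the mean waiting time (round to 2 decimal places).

25.17

Schedule: | T1 0-5 | T2 5-8 | T3 8-13 | T4 13-18 | T5 18-21 | T1 21-26 | T6 26-31 | T3 31-34 | T4 34-39 | T1 39-44 | T6 44-49 | T4 49-53 | T1 53-56 | T6 56-57 |
Completion: T1=56  T2=8  T3=34  T4=53  T5=21  T6=57
Waiting times: T1=38, T2=4, T3=24, T4=36, T5=15, T6=34
Average waiting = (38+4+24+36+15+34) / 6 = 151/6 = 25.17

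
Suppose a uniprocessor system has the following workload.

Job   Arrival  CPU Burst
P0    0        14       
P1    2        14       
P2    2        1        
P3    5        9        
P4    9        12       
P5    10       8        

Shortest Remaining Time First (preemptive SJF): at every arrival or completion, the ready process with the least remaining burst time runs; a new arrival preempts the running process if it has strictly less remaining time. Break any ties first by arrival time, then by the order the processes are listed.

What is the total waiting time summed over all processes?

87

Timeline: | P0 0-2 | P2 2-3 | P0 3-5 | P3 5-14 | P5 14-22 | P0 22-32 | P4 32-44 | P1 44-58 |
Completion: P0=32  P1=58  P2=3  P3=14  P4=44  P5=22
Waiting = turnaround − burst: P0=18, P1=42, P2=0, P3=0, P4=23, P5=4
Total waiting = 18 + 42 + 0 + 0 + 23 + 4 = 87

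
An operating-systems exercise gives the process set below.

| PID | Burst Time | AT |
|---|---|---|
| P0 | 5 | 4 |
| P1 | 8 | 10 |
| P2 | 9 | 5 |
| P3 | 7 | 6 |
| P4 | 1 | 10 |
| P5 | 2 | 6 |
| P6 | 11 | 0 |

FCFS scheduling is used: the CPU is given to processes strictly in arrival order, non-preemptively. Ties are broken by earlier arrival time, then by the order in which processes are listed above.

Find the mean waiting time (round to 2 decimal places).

17.00

Schedule: | P6 0-11 | P0 11-16 | P2 16-25 | P3 25-32 | P5 32-34 | P1 34-42 | P4 42-43 |
Completion: P0=16  P1=42  P2=25  P3=32  P4=43  P5=34  P6=11
Turnaround (C−A): P0=12  P1=32  P2=20  P3=26  P4=33  P5=28  P6=11
Waiting times: P0=7, P1=24, P2=11, P3=19, P4=32, P5=26, P6=0
Average waiting = (7+24+11+19+32+26+0) / 7 = 119/7 = 17.00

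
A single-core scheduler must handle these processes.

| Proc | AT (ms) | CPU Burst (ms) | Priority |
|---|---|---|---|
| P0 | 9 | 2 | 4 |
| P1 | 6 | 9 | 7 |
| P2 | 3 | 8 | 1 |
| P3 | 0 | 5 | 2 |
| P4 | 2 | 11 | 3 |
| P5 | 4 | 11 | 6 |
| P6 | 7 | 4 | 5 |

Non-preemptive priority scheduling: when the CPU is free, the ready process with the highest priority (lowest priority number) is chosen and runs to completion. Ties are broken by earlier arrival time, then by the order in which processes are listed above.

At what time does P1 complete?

50

Timeline: | P3 0-5 | P2 5-13 | P4 13-24 | P0 24-26 | P6 26-30 | P5 30-41 | P1 41-50 |
Completion: P0=26  P1=50  P2=13  P3=5  P4=24  P5=41  P6=30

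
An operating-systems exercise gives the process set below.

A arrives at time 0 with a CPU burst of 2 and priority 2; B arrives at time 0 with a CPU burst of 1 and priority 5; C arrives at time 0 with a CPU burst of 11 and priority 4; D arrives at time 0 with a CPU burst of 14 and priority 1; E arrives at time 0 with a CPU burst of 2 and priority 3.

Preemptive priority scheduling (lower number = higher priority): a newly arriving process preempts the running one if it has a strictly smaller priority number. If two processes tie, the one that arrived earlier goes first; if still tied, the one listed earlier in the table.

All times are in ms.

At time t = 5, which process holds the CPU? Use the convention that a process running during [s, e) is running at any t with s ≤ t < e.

D

Timeline: | D 0-14 | A 14-16 | E 16-18 | C 18-29 | B 29-30 |
Completion: A=16  B=30  C=29  D=14  E=18
Turnaround (C−A): A=16  B=30  C=29  D=14  E=18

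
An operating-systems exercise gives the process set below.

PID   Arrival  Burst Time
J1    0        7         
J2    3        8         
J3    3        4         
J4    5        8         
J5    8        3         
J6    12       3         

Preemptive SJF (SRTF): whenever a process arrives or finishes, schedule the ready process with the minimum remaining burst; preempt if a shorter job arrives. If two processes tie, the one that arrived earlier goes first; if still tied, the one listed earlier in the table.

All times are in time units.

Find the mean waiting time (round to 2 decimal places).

Timeline: | J1 0-7 | J3 7-11 | J5 11-14 | J6 14-17 | J2 17-25 | J4 25-33 |
Completion: J1=7  J2=25  J3=11  J4=33  J5=14  J6=17
Turnaround (C−A): J1=7  J2=22  J3=8  J4=28  J5=6  J6=5
Waiting times: J1=0, J2=14, J3=4, J4=20, J5=3, J6=2
Average waiting = (0+14+4+20+3+2) / 6 = 43/6 = 7.17

7.17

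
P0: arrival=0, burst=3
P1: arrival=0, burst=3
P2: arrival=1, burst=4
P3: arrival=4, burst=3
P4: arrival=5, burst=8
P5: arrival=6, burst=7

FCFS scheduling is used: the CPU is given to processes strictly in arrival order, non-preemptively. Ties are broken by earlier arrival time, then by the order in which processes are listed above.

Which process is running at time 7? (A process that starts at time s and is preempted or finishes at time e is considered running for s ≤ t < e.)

P2

Timeline: | P0 0-3 | P1 3-6 | P2 6-10 | P3 10-13 | P4 13-21 | P5 21-28 |
Completion: P0=3  P1=6  P2=10  P3=13  P4=21  P5=28
Turnaround (C−A): P0=3  P1=6  P2=9  P3=9  P4=16  P5=22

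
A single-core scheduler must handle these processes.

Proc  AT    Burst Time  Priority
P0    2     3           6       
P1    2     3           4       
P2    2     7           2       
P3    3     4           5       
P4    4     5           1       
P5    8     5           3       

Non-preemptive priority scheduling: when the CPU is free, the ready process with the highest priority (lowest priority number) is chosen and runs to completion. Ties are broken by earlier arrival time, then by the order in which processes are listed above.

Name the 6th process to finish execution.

P0

Gantt: | idle 0-2 | P2 2-9 | P4 9-14 | P5 14-19 | P1 19-22 | P3 22-26 | P0 26-29 |
Completion: P0=29  P1=22  P2=9  P3=26  P4=14  P5=19
Turnaround (C−A): P0=27  P1=20  P2=7  P3=23  P4=10  P5=11
Finish order: P2 → P4 → P5 → P1 → P3 → P0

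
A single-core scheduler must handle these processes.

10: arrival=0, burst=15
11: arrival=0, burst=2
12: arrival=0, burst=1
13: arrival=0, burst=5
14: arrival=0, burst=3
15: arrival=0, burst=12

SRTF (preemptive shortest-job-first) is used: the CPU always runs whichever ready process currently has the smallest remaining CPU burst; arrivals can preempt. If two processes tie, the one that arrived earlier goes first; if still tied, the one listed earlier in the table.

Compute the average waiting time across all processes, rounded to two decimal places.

Schedule: | 12 0-1 | 11 1-3 | 14 3-6 | 13 6-11 | 15 11-23 | 10 23-38 |
Completion: 10=38  11=3  12=1  13=11  14=6  15=23
Turnaround (C−A): 10=38  11=3  12=1  13=11  14=6  15=23
Waiting times: 10=23, 11=1, 12=0, 13=6, 14=3, 15=11
Average waiting = (23+1+0+6+3+11) / 6 = 44/6 = 7.33

7.33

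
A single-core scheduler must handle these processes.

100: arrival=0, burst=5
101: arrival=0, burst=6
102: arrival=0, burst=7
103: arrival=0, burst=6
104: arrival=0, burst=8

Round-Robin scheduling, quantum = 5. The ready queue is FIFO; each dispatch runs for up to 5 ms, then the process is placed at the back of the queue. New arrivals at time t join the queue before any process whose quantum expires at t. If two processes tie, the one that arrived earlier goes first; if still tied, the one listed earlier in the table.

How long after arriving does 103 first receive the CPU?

15

Timeline: | 100 0-5 | 101 5-10 | 102 10-15 | 103 15-20 | 104 20-25 | 101 25-26 | 102 26-28 | 103 28-29 | 104 29-32 |
Completion: 100=5  101=26  102=28  103=29  104=32
Response(103) = first start − arrival = 15 − 0 = 15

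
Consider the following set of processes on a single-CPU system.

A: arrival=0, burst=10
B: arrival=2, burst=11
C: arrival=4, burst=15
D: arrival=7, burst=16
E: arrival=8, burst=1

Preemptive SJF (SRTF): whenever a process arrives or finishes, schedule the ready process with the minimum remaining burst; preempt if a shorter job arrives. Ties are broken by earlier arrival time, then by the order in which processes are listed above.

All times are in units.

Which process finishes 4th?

Schedule: | A 0-8 | E 8-9 | A 9-11 | B 11-22 | C 22-37 | D 37-53 |
Completion: A=11  B=22  C=37  D=53  E=9
Finish order: E → A → B → C → D

C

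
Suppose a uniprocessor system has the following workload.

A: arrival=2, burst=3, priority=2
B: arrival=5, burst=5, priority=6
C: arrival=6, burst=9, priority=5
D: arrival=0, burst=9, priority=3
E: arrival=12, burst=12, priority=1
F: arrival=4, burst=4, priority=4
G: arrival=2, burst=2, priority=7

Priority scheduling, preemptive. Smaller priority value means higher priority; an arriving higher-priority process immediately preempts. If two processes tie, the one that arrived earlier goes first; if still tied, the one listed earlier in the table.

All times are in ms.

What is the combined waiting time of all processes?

117

Gantt: | D 0-2 | A 2-5 | D 5-12 | E 12-24 | F 24-28 | C 28-37 | B 37-42 | G 42-44 |
Completion: A=5  B=42  C=37  D=12  E=24  F=28  G=44
Turnaround (C−A): A=3  B=37  C=31  D=12  E=12  F=24  G=42
Waiting = turnaround − burst: A=0, B=32, C=22, D=3, E=0, F=20, G=40
Total waiting = 0 + 32 + 22 + 3 + 0 + 20 + 40 = 117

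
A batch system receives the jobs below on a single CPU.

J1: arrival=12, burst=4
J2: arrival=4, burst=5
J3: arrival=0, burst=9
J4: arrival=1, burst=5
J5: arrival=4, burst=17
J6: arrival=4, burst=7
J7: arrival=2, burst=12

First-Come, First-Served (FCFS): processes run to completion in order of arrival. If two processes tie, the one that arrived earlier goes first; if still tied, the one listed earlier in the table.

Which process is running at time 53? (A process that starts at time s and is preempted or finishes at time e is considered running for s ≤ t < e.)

J6

Schedule: | J3 0-9 | J4 9-14 | J7 14-26 | J2 26-31 | J5 31-48 | J6 48-55 | J1 55-59 |
Completion: J1=59  J2=31  J3=9  J4=14  J5=48  J6=55  J7=26
Turnaround (C−A): J1=47  J2=27  J3=9  J4=13  J5=44  J6=51  J7=24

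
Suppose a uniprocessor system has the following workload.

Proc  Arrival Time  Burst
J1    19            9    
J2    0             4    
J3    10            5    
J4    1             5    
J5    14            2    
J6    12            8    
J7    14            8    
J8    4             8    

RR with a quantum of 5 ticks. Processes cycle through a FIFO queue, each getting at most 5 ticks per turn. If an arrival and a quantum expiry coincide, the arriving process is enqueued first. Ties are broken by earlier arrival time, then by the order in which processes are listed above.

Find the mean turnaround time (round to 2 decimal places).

19.25

Timeline: | J2 0-4 | J4 4-9 | J8 9-14 | J3 14-19 | J6 19-24 | J5 24-26 | J7 26-31 | J8 31-34 | J1 34-39 | J6 39-42 | J7 42-45 | J1 45-49 |
Completion: J1=49  J2=4  J3=19  J4=9  J5=26  J6=42  J7=45  J8=34
Turnaround (C−A): J1=30  J2=4  J3=9  J4=8  J5=12  J6=30  J7=31  J8=30
Turnaround times: J1=30, J2=4, J3=9, J4=8, J5=12, J6=30, J7=31, J8=30
Average turnaround = (30+4+9+8+12+30+31+30) / 8 = 154/8 = 19.25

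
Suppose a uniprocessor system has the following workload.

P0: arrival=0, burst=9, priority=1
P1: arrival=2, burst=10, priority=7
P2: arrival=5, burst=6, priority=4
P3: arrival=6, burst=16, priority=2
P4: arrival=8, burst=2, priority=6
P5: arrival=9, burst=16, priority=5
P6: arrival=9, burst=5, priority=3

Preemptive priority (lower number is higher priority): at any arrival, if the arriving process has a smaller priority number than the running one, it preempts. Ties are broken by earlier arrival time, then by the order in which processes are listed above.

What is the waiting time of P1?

Schedule: | P0 0-9 | P3 9-25 | P6 25-30 | P2 30-36 | P5 36-52 | P4 52-54 | P1 54-64 |
Completion: P0=9  P1=64  P2=36  P3=25  P4=54  P5=52  P6=30
Turnaround (C−A): P0=9  P1=62  P2=31  P3=19  P4=46  P5=43  P6=21
Waiting(P1) = turnaround − burst = 62 − 10 = 52

52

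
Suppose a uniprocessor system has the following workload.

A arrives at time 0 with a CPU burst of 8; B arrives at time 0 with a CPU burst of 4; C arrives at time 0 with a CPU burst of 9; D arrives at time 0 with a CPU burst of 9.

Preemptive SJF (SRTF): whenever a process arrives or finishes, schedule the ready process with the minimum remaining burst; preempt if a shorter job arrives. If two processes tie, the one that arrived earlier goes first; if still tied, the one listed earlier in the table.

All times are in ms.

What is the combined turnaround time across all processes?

Gantt: | B 0-4 | A 4-12 | C 12-21 | D 21-30 |
Completion: A=12  B=4  C=21  D=30
Turnaround = completion − arrival: A=12, B=4, C=21, D=30
Total turnaround = 12 + 4 + 21 + 30 = 67

67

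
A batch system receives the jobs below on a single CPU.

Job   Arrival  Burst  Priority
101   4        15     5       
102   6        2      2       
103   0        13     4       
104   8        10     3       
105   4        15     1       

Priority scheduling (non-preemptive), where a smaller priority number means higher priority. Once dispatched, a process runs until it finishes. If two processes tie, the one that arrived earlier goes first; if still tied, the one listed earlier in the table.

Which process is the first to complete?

103

Gantt: | 103 0-13 | 105 13-28 | 102 28-30 | 104 30-40 | 101 40-55 |
Completion: 101=55  102=30  103=13  104=40  105=28
Turnaround (C−A): 101=51  102=24  103=13  104=32  105=24
Finish order: 103 → 105 → 102 → 104 → 101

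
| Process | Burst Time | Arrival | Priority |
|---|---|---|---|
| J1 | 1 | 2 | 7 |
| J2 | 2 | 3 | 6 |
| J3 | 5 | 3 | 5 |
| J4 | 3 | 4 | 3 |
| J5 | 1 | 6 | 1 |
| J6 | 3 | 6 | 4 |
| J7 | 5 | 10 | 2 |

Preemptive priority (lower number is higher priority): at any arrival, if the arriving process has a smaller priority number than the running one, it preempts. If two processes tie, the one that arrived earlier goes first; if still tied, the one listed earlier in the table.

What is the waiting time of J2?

17

Schedule: | idle 0-2 | J1 2-3 | J3 3-4 | J4 4-6 | J5 6-7 | J4 7-8 | J6 8-10 | J7 10-15 | J6 15-16 | J3 16-20 | J2 20-22 |
Completion: J1=3  J2=22  J3=20  J4=8  J5=7  J6=16  J7=15
Waiting(J2) = turnaround − burst = 19 − 2 = 17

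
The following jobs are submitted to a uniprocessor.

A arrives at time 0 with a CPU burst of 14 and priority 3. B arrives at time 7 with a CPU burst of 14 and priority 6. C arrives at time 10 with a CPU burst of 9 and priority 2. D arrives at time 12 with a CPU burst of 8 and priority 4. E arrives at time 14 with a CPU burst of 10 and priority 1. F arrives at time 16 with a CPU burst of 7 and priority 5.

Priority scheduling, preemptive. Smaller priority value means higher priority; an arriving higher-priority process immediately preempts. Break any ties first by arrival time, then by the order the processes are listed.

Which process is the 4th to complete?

D

Timeline: | A 0-10 | C 10-14 | E 14-24 | C 24-29 | A 29-33 | D 33-41 | F 41-48 | B 48-62 |
Completion: A=33  B=62  C=29  D=41  E=24  F=48
Turnaround (C−A): A=33  B=55  C=19  D=29  E=10  F=32
Finish order: E → C → A → D → F → B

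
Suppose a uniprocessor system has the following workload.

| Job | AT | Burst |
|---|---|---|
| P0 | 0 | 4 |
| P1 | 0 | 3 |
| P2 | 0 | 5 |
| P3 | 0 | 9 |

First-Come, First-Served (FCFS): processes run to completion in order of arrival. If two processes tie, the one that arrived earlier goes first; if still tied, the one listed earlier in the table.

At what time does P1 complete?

Gantt: | P0 0-4 | P1 4-7 | P2 7-12 | P3 12-21 |
Completion: P0=4  P1=7  P2=12  P3=21
Turnaround (C−A): P0=4  P1=7  P2=12  P3=21

7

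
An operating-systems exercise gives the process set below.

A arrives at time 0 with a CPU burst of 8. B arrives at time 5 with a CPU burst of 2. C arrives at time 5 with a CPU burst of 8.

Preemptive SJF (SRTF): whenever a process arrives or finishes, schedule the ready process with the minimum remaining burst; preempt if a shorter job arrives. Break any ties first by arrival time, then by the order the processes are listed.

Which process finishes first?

Schedule: | A 0-5 | B 5-7 | A 7-10 | C 10-18 |
Completion: A=10  B=7  C=18
Finish order: B → A → C

B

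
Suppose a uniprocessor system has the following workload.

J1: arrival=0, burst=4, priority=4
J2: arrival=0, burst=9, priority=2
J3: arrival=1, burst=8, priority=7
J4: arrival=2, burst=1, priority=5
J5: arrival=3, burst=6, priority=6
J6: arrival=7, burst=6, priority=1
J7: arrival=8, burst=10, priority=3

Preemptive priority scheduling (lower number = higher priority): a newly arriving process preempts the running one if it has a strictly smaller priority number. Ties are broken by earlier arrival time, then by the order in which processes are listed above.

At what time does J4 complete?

Schedule: | J2 0-7 | J6 7-13 | J2 13-15 | J7 15-25 | J1 25-29 | J4 29-30 | J5 30-36 | J3 36-44 |
Completion: J1=29  J2=15  J3=44  J4=30  J5=36  J6=13  J7=25
Turnaround (C−A): J1=29  J2=15  J3=43  J4=28  J5=33  J6=6  J7=17

30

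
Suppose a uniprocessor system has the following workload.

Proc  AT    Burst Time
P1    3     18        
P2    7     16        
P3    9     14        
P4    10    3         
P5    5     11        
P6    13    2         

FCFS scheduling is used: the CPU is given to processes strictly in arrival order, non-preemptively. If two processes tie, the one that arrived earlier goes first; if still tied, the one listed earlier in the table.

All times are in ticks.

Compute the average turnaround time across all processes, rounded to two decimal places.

Timeline: | idle 0-3 | P1 3-21 | P5 21-32 | P2 32-48 | P3 48-62 | P4 62-65 | P6 65-67 |
Completion: P1=21  P2=48  P3=62  P4=65  P5=32  P6=67
Turnaround times: P1=18, P2=41, P3=53, P4=55, P5=27, P6=54
Average turnaround = (18+41+53+55+27+54) / 6 = 248/6 = 41.33

41.33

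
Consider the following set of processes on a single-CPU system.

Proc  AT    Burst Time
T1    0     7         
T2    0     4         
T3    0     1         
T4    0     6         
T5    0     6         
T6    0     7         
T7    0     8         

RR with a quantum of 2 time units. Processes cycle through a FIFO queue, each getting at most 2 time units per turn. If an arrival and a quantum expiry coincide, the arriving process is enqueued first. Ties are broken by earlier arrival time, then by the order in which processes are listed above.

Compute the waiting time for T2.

Schedule: | T1 0-2 | T2 2-4 | T3 4-5 | T4 5-7 | T5 7-9 | T6 9-11 | T7 11-13 | T1 13-15 | T2 15-17 | T4 17-19 | T5 19-21 | T6 21-23 | T7 23-25 | T1 25-27 | T4 27-29 | T5 29-31 | T6 31-33 | T7 33-35 | T1 35-36 | T6 36-37 | T7 37-39 |
Completion: T1=36  T2=17  T3=5  T4=29  T5=31  T6=37  T7=39
Waiting(T2) = turnaround − burst = 17 − 4 = 13

13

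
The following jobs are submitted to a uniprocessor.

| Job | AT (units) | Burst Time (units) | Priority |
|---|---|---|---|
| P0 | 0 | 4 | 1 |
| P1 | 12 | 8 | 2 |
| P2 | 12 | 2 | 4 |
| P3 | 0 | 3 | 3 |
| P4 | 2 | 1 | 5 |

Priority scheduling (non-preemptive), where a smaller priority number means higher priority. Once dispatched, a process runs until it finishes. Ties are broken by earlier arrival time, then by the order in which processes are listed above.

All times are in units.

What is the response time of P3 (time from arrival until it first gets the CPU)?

4

Schedule: | P0 0-4 | P3 4-7 | P4 7-8 | idle 8-12 | P1 12-20 | P2 20-22 |
Completion: P0=4  P1=20  P2=22  P3=7  P4=8
Turnaround (C−A): P0=4  P1=8  P2=10  P3=7  P4=6
Response(P3) = first start − arrival = 4 − 0 = 4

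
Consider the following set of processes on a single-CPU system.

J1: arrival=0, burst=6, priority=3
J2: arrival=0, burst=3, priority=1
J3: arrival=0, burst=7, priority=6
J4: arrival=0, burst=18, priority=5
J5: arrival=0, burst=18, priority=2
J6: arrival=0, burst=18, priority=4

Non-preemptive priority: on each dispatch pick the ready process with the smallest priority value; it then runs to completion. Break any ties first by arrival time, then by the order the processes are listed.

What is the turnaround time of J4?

63

Gantt: | J2 0-3 | J5 3-21 | J1 21-27 | J6 27-45 | J4 45-63 | J3 63-70 |
Completion: J1=27  J2=3  J3=70  J4=63  J5=21  J6=45
Turnaround (C−A): J1=27  J2=3  J3=70  J4=63  J5=21  J6=45
Turnaround(J4) = completion − arrival = 63 − 0 = 63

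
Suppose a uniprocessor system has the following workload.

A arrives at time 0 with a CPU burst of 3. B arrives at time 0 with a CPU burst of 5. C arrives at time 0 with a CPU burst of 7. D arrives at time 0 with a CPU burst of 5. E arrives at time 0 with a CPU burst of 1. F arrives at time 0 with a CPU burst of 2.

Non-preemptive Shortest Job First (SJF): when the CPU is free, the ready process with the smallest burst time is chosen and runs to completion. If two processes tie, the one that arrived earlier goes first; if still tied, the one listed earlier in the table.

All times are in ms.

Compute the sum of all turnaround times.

Schedule: | E 0-1 | F 1-3 | A 3-6 | B 6-11 | D 11-16 | C 16-23 |
Completion: A=6  B=11  C=23  D=16  E=1  F=3
Turnaround = completion − arrival: A=6, B=11, C=23, D=16, E=1, F=3
Total turnaround = 6 + 11 + 23 + 16 + 1 + 3 = 60

60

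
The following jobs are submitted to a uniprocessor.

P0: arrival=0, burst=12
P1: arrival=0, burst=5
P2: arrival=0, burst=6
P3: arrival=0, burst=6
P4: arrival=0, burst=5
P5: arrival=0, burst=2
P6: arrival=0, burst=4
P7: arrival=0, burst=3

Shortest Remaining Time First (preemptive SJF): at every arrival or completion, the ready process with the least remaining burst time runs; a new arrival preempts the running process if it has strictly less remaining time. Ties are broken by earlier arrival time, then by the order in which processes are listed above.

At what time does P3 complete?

31

Gantt: | P5 0-2 | P7 2-5 | P6 5-9 | P1 9-14 | P4 14-19 | P2 19-25 | P3 25-31 | P0 31-43 |
Completion: P0=43  P1=14  P2=25  P3=31  P4=19  P5=2  P6=9  P7=5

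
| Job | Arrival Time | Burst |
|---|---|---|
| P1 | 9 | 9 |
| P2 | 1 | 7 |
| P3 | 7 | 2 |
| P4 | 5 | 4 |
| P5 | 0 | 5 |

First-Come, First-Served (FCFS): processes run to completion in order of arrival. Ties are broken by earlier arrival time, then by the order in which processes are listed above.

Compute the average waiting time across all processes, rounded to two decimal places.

5.80

Schedule: | P5 0-5 | P2 5-12 | P4 12-16 | P3 16-18 | P1 18-27 |
Completion: P1=27  P2=12  P3=18  P4=16  P5=5
Waiting times: P1=9, P2=4, P3=9, P4=7, P5=0
Average waiting = (9+4+9+7+0) / 5 = 29/5 = 5.80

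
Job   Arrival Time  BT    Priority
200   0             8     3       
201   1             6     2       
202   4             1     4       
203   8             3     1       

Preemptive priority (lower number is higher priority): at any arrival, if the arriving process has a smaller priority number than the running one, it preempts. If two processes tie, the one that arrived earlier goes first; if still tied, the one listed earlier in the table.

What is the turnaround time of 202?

14

Gantt: | 200 0-1 | 201 1-7 | 200 7-8 | 203 8-11 | 200 11-17 | 202 17-18 |
Completion: 200=17  201=7  202=18  203=11
Turnaround (C−A): 200=17  201=6  202=14  203=3
Turnaround(202) = completion − arrival = 18 − 4 = 14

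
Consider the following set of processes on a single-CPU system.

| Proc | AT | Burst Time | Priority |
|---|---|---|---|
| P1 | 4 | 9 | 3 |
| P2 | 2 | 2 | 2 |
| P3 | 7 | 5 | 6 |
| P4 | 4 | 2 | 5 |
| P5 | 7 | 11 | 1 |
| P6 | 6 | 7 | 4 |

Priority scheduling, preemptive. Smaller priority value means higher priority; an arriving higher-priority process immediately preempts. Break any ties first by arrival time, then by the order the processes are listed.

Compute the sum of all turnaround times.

118

Timeline: | idle 0-2 | P2 2-4 | P1 4-7 | P5 7-18 | P1 18-24 | P6 24-31 | P4 31-33 | P3 33-38 |
Completion: P1=24  P2=4  P3=38  P4=33  P5=18  P6=31
Turnaround = completion − arrival: P1=20, P2=2, P3=31, P4=29, P5=11, P6=25
Total turnaround = 20 + 2 + 31 + 29 + 11 + 25 = 118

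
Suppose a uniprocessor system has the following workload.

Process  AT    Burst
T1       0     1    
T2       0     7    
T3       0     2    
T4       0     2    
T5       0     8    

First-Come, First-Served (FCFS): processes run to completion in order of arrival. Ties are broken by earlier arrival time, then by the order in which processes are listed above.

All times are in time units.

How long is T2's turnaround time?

8

Timeline: | T1 0-1 | T2 1-8 | T3 8-10 | T4 10-12 | T5 12-20 |
Completion: T1=1  T2=8  T3=10  T4=12  T5=20
Turnaround (C−A): T1=1  T2=8  T3=10  T4=12  T5=20
Turnaround(T2) = completion − arrival = 8 − 0 = 8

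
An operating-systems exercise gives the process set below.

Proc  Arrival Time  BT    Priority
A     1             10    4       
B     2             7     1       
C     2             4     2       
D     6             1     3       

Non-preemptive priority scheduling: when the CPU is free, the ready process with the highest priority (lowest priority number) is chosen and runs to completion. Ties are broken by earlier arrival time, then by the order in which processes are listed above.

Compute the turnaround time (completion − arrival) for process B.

16

Gantt: | idle 0-1 | A 1-11 | B 11-18 | C 18-22 | D 22-23 |
Completion: A=11  B=18  C=22  D=23
Turnaround (C−A): A=10  B=16  C=20  D=17
Turnaround(B) = completion − arrival = 18 − 2 = 16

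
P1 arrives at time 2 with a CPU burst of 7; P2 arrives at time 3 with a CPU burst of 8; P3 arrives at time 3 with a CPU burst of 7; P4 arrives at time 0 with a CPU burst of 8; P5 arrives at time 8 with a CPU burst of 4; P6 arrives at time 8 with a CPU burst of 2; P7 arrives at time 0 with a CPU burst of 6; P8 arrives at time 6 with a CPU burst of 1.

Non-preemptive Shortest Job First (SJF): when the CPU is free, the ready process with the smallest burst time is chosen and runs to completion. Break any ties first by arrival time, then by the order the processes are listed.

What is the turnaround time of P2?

Gantt: | P7 0-6 | P8 6-7 | P1 7-14 | P6 14-16 | P5 16-20 | P3 20-27 | P4 27-35 | P2 35-43 |
Completion: P1=14  P2=43  P3=27  P4=35  P5=20  P6=16  P7=6  P8=7
Turnaround (C−A): P1=12  P2=40  P3=24  P4=35  P5=12  P6=8  P7=6  P8=1
Turnaround(P2) = completion − arrival = 43 − 3 = 40

40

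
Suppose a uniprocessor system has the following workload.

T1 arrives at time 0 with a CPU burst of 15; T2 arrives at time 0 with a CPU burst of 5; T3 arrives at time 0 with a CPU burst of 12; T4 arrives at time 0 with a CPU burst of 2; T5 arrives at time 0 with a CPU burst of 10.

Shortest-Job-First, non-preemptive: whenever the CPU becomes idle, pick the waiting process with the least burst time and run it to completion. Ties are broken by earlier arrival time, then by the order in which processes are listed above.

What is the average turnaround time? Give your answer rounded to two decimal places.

19.80

Schedule: | T4 0-2 | T2 2-7 | T5 7-17 | T3 17-29 | T1 29-44 |
Completion: T1=44  T2=7  T3=29  T4=2  T5=17
Turnaround (C−A): T1=44  T2=7  T3=29  T4=2  T5=17
Turnaround times: T1=44, T2=7, T3=29, T4=2, T5=17
Average turnaround = (44+7+29+2+17) / 5 = 99/5 = 19.80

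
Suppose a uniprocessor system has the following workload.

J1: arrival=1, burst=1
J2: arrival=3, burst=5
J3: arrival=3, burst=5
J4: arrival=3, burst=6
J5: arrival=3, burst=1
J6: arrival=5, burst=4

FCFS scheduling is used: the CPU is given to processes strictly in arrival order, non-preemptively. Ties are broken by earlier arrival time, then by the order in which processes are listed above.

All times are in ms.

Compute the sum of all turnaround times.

Timeline: | idle 0-1 | J1 1-2 | idle 2-3 | J2 3-8 | J3 8-13 | J4 13-19 | J5 19-20 | J6 20-24 |
Completion: J1=2  J2=8  J3=13  J4=19  J5=20  J6=24
Turnaround (C−A): J1=1  J2=5  J3=10  J4=16  J5=17  J6=19
Turnaround = completion − arrival: J1=1, J2=5, J3=10, J4=16, J5=17, J6=19
Total turnaround = 1 + 5 + 10 + 16 + 17 + 19 = 68

68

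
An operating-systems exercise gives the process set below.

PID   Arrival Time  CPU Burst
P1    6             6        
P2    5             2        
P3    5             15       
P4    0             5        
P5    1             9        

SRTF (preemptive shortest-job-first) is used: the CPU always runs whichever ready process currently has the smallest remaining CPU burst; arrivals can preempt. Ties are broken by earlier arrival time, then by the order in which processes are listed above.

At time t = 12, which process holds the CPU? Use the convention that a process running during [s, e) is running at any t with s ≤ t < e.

P1

Schedule: | P4 0-5 | P2 5-7 | P1 7-13 | P5 13-22 | P3 22-37 |
Completion: P1=13  P2=7  P3=37  P4=5  P5=22
Turnaround (C−A): P1=7  P2=2  P3=32  P4=5  P5=21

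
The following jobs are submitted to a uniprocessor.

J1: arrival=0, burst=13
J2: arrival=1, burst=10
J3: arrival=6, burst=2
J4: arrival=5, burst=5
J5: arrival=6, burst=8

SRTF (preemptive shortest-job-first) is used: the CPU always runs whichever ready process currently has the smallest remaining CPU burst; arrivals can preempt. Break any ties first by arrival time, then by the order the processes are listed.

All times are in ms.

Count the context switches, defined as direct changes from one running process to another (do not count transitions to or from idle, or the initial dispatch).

Timeline: | J1 0-1 | J2 1-5 | J4 5-6 | J3 6-8 | J4 8-12 | J2 12-18 | J5 18-26 | J1 26-38 |
Completion: J1=38  J2=18  J3=8  J4=12  J5=26
Turnaround (C−A): J1=38  J2=17  J3=2  J4=7  J5=20

7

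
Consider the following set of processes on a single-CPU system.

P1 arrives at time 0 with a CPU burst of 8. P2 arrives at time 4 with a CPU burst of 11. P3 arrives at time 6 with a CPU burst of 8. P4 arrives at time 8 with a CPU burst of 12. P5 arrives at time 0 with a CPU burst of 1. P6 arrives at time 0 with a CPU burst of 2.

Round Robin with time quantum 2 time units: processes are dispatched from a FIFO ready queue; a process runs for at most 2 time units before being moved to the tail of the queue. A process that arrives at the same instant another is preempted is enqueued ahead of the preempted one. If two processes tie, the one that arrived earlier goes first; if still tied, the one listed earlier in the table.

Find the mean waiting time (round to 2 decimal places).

14.00

Gantt: | P1 0-2 | P5 2-3 | P6 3-5 | P1 5-7 | P2 7-9 | P3 9-11 | P1 11-13 | P4 13-15 | P2 15-17 | P3 17-19 | P1 19-21 | P4 21-23 | P2 23-25 | P3 25-27 | P4 27-29 | P2 29-31 | P3 31-33 | P4 33-35 | P2 35-37 | P4 37-39 | P2 39-40 | P4 40-42 |
Completion: P1=21  P2=40  P3=33  P4=42  P5=3  P6=5
Waiting times: P1=13, P2=25, P3=19, P4=22, P5=2, P6=3
Average waiting = (13+25+19+22+2+3) / 6 = 84/6 = 14.00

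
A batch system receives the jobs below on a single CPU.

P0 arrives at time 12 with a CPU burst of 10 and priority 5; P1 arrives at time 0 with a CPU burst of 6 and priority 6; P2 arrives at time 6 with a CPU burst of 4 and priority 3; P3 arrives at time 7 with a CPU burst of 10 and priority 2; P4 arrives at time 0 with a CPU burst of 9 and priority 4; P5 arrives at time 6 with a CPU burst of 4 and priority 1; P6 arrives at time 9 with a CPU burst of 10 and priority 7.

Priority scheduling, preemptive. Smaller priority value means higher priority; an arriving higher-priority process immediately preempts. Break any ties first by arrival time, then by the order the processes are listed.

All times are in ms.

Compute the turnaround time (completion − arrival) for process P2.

18

Timeline: | P4 0-6 | P5 6-10 | P3 10-20 | P2 20-24 | P4 24-27 | P0 27-37 | P1 37-43 | P6 43-53 |
Completion: P0=37  P1=43  P2=24  P3=20  P4=27  P5=10  P6=53
Turnaround (C−A): P0=25  P1=43  P2=18  P3=13  P4=27  P5=4  P6=44
Turnaround(P2) = completion − arrival = 24 − 6 = 18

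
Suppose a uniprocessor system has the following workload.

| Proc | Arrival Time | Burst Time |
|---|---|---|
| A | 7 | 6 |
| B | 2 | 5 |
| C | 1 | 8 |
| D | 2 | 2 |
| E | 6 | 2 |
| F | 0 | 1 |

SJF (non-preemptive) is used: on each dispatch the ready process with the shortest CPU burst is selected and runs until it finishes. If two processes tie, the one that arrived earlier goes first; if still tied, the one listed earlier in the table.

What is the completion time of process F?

Timeline: | F 0-1 | C 1-9 | D 9-11 | E 11-13 | B 13-18 | A 18-24 |
Completion: A=24  B=18  C=9  D=11  E=13  F=1

1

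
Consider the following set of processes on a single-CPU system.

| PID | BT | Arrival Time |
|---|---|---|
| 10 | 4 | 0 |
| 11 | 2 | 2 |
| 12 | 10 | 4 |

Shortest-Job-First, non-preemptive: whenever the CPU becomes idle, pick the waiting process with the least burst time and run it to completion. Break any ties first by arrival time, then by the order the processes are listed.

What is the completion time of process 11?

6

Schedule: | 10 0-4 | 11 4-6 | 12 6-16 |
Completion: 10=4  11=6  12=16
Turnaround (C−A): 10=4  11=4  12=12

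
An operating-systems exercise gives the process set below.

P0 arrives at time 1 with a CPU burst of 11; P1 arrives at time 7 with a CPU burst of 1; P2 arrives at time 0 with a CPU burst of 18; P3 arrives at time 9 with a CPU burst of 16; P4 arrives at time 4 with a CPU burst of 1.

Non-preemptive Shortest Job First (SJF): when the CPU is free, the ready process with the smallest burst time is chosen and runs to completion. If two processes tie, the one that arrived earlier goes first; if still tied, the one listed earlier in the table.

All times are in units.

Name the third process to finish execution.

Schedule: | P2 0-18 | P4 18-19 | P1 19-20 | P0 20-31 | P3 31-47 |
Completion: P0=31  P1=20  P2=18  P3=47  P4=19
Turnaround (C−A): P0=30  P1=13  P2=18  P3=38  P4=15
Finish order: P2 → P4 → P1 → P0 → P3

P1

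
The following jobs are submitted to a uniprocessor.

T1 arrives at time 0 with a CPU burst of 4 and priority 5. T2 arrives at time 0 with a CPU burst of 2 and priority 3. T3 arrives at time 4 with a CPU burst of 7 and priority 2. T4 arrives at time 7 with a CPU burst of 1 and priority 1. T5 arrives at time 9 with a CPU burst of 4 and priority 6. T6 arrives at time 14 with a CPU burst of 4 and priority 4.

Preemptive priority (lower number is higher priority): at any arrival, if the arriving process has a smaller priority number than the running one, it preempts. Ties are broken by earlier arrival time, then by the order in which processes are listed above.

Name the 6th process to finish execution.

T5

Timeline: | T2 0-2 | T1 2-4 | T3 4-7 | T4 7-8 | T3 8-12 | T1 12-14 | T6 14-18 | T5 18-22 |
Completion: T1=14  T2=2  T3=12  T4=8  T5=22  T6=18
Turnaround (C−A): T1=14  T2=2  T3=8  T4=1  T5=13  T6=4
Finish order: T2 → T4 → T3 → T1 → T6 → T5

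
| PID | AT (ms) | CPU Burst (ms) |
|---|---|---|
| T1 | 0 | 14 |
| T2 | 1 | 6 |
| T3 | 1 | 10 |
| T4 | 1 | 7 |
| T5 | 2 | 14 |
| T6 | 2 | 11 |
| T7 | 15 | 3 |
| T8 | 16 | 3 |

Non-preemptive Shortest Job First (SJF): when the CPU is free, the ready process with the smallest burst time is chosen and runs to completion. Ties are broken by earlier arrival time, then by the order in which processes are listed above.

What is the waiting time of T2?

Timeline: | T1 0-14 | T2 14-20 | T7 20-23 | T8 23-26 | T4 26-33 | T3 33-43 | T6 43-54 | T5 54-68 |
Completion: T1=14  T2=20  T3=43  T4=33  T5=68  T6=54  T7=23  T8=26
Turnaround (C−A): T1=14  T2=19  T3=42  T4=32  T5=66  T6=52  T7=8  T8=10
Waiting(T2) = turnaround − burst = 19 − 6 = 13

13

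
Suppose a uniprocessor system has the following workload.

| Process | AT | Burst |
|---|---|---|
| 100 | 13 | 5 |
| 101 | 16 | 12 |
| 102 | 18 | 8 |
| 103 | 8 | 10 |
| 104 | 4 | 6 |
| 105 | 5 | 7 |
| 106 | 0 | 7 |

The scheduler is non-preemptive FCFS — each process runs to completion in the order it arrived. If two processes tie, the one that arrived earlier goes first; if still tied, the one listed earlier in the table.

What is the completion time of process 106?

7

Gantt: | 106 0-7 | 104 7-13 | 105 13-20 | 103 20-30 | 100 30-35 | 101 35-47 | 102 47-55 |
Completion: 100=35  101=47  102=55  103=30  104=13  105=20  106=7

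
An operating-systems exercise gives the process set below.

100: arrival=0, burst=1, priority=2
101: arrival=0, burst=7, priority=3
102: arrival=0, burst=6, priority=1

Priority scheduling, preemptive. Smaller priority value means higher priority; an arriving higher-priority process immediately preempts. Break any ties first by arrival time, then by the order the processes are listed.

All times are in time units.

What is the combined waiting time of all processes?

13

Gantt: | 102 0-6 | 100 6-7 | 101 7-14 |
Completion: 100=7  101=14  102=6
Turnaround (C−A): 100=7  101=14  102=6
Waiting = turnaround − burst: 100=6, 101=7, 102=0
Total waiting = 6 + 7 + 0 = 13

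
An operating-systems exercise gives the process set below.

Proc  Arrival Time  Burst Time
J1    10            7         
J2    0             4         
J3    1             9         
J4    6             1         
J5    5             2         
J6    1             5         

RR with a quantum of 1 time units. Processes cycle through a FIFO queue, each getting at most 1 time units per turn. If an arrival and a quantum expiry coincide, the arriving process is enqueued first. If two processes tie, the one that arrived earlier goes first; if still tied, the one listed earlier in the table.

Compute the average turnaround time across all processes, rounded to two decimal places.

Gantt: | J2 0-1 | J3 1-2 | J6 2-3 | J2 3-4 | J3 4-5 | J6 5-6 | J2 6-7 | J5 7-8 | J3 8-9 | J4 9-10 | J6 10-11 | J2 11-12 | J5 12-13 | J3 13-14 | J1 14-15 | J6 15-16 | J3 16-17 | J1 17-18 | J6 18-19 | J3 19-20 | J1 20-21 | J3 21-22 | J1 22-23 | J3 23-24 | J1 24-25 | J3 25-26 | J1 26-28 |
Completion: J1=28  J2=12  J3=26  J4=10  J5=13  J6=19
Turnaround (C−A): J1=18  J2=12  J3=25  J4=4  J5=8  J6=18
Turnaround times: J1=18, J2=12, J3=25, J4=4, J5=8, J6=18
Average turnaround = (18+12+25+4+8+18) / 6 = 85/6 = 14.17

14.17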